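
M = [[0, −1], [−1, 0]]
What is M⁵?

M² = I (check: tr M = 0 and det M = −1), so M⁵ = M since 5 is odd.

[[0, −1], [−1, 0]]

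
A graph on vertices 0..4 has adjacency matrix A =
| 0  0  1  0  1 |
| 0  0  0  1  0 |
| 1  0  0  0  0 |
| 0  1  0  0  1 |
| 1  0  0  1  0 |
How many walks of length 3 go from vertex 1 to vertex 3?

2

The number of length-3 walks from vertex 1 to vertex 3 is entry (1,3) of A³, where A is the adjacency matrix.
A² = [[2, 0, 0, 1, 0], [0, 1, 0, 0, 1], [0, 0, 1, 0, 1], [1, 0, 0, 2, 0], [0, 1, 1, 0, 2]]
A³ = [[0, 1, 2, 0, 3], [1, 0, 0, 2, 0], [2, 0, 0, 1, 0], [0, 2, 1, 0, 3], [3, 0, 0, 3, 0]]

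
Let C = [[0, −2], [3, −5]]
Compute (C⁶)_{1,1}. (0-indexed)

2059

tr C = −5 and det C = 6, so the characteristic polynomial is λ² − (−5)λ + (6) with roots −2 and −3.
Eigenvectors give P = [[1, −2], [1, −3]] with P⁻¹ = [[3, −2], [1, −1]], and C = P·diag(−2, −3)·P⁻¹.
Then C⁶ = P·diag(64, 729)·P⁻¹ = [[64, −1458], [64, −2187]] · [[3, −2], [1, −1]] = [[−1266, 1330], [−1995, 2059]].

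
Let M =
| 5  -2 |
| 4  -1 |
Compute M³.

tr M = 4 and det M = 3, so the characteristic polynomial is λ² − (4)λ + (3) with roots 3 and 1.
Eigenvectors give P = [[1, -1], [1, -2]] with P⁻¹ = [[2, -1], [1, -1]], and M = P·diag(3, 1)·P⁻¹.
Then M³ = P·diag(27, 1)·P⁻¹ = [[27, -1], [27, -2]] · [[2, -1], [1, -1]] = [[53, -26], [52, -25]].

[[53, -26], [52, -25]]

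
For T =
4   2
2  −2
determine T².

[[20, 4], [4, 8]]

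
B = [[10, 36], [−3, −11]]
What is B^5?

tr B = −1 and det B = −2, so the characteristic polynomial is λ² − (−1)λ + (−2) with roots −2 and 1.
Eigenvectors give P = [[−3, 4], [1, −1]] with P⁻¹ = [[1, 4], [1, 3]], and B = P·diag(−2, 1)·P⁻¹.
Then B^5 = P·diag(−32, 1)·P⁻¹ = [[96, 4], [−32, −1]] · [[1, 4], [1, 3]] = [[100, 396], [−33, −131]].

[[100, 396], [−33, −131]]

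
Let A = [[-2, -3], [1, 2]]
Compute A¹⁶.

[[1, 0], [0, 1]]

A² = I (check: tr A = 0 and det A = -1), so A¹⁶ = I since 16 is even.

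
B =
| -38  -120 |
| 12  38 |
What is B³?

[[-152, -480], [48, 152]]

tr B = 0 and det B = -4, so the characteristic polynomial is λ² − (0)λ + (-4) with roots 2 and -2.
Eigenvectors give P = [[-3, 10], [1, -3]] with P⁻¹ = [[3, 10], [1, 3]], and B = P·diag(2, -2)·P⁻¹.
Then B³ = P·diag(8, -8)·P⁻¹ = [[-24, -80], [8, 24]] · [[3, 10], [1, 3]] = [[-152, -480], [48, 152]].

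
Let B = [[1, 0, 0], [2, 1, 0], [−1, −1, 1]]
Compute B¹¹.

B = I + N where N = [[0, 0, 0], [2, 0, 0], [−1, −1, 0]] is strictly lower-triangular, so N³ = 0.
(I + N)¹¹ = I + 11·N + 55·N² = [[1, 0, 0], [22, 1, 0], [−121, −11, 1]].

[[1, 0, 0], [22, 1, 0], [−121, −11, 1]]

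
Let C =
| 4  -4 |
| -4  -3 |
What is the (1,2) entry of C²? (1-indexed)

-4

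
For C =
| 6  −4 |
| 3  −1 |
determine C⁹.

tr C = 5 and det C = 6, so the characteristic polynomial is λ² − (5)λ + (6) with roots 3 and 2.
Eigenvectors give P = [[4, 1], [3, 1]] with P⁻¹ = [[1, −1], [−3, 4]], and C = P·diag(3, 2)·P⁻¹.
Then C⁹ = P·diag(19683, 512)·P⁻¹ = [[78732, 512], [59049, 512]] · [[1, −1], [−3, 4]] = [[77196, −76684], [57513, −57001]].

[[77196, −76684], [57513, −57001]]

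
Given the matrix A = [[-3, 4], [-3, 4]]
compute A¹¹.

A² = A (a projection; rank 1, trace 1), so A¹¹ = A.

[[-3, 4], [-3, 4]]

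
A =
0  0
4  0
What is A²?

A is strictly triangular, hence nilpotent: A² = 0, so A² = 0.

[[0, 0], [0, 0]]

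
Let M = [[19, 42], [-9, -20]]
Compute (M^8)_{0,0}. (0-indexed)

tr M = -1 and det M = -2, so the characteristic polynomial is λ² − (-1)λ + (-2) with roots 1 and -2.
Eigenvectors give P = [[7, -2], [-3, 1]] with P⁻¹ = [[1, 2], [3, 7]], and M = P·diag(1, -2)·P⁻¹.
Then M^8 = P·diag(1, 256)·P⁻¹ = [[7, -512], [-3, 256]] · [[1, 2], [3, 7]] = [[-1529, -3570], [765, 1786]].

-1529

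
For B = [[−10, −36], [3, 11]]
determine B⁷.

[[−388, −1548], [129, 515]]

tr B = 1 and det B = −2, so the characteristic polynomial is λ² − (1)λ + (−2) with roots 2 and −1.
Eigenvectors give P = [[−3, 4], [1, −1]] with P⁻¹ = [[1, 4], [1, 3]], and B = P·diag(2, −1)·P⁻¹.
Then B⁷ = P·diag(128, −1)·P⁻¹ = [[−384, −4], [128, 1]] · [[1, 4], [1, 3]] = [[−388, −1548], [129, 515]].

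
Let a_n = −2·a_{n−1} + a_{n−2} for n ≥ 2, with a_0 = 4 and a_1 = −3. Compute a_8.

With companion matrix Q = [[−2, 1], [1, 0]], [a_n, a_{n−1}]ᵀ = Q·[a_{n−1}, a_{n−2}]ᵀ, so [a_8, a_7]ᵀ = Q⁷·[a_1, a_0]ᵀ.
Q⁷ = [[−408, 169], [169, −70]], giving [a_8, a_7]ᵀ = [[1900], [−787]].

1900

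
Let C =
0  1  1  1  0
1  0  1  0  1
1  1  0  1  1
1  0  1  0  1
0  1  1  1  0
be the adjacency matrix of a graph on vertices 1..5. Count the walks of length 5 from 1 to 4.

The number of length-5 walks from vertex 1 to vertex 4 is entry (1,4) of C⁵, where C is the adjacency matrix.
C² = [[3, 1, 2, 1, 3], [1, 3, 2, 3, 1], [2, 2, 4, 2, 2], [1, 3, 2, 3, 1], [3, 1, 2, 1, 3]]
C³ = [[4, 8, 8, 8, 4], [8, 4, 8, 4, 8], [8, 8, 8, 8, 8], [8, 4, 8, 4, 8], [4, 8, 8, 8, 4]]
C⁴ = [[24, 16, 24, 16, 24], [16, 24, 24, 24, 16], [24, 24, 32, 24, 24], [16, 24, 24, 24, 16], [24, 16, 24, 16, 24]]
C⁵ = [[56, 72, 80, 72, 56], [72, 56, 80, 56, 72], [80, 80, 96, 80, 80], [72, 56, 80, 56, 72], [56, 72, 80, 72, 56]]

72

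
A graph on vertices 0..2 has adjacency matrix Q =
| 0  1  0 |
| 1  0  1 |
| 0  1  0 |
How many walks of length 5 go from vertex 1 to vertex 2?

4

The number of length-5 walks from vertex 1 to vertex 2 is entry (1,2) of Q⁵, where Q is the adjacency matrix.
Q² = [[1, 0, 1], [0, 2, 0], [1, 0, 1]]
Q³ = [[0, 2, 0], [2, 0, 2], [0, 2, 0]]
Q⁴ = [[2, 0, 2], [0, 4, 0], [2, 0, 2]]
Q⁵ = [[0, 4, 0], [4, 0, 4], [0, 4, 0]]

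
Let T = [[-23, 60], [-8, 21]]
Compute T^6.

[[4369, -10920], [1456, -3639]]

tr T = -2 and det T = -3, so the characteristic polynomial is λ² − (-2)λ + (-3) with roots 1 and -3.
Eigenvectors give P = [[-5, 3], [-2, 1]] with P⁻¹ = [[1, -3], [2, -5]], and T = P·diag(1, -3)·P⁻¹.
Then T^6 = P·diag(1, 729)·P⁻¹ = [[-5, 2187], [-2, 729]] · [[1, -3], [2, -5]] = [[4369, -10920], [1456, -3639]].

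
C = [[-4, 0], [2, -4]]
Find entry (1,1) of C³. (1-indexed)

-64

C² = [[16, 0], [-16, 16]]
C³ = [[-64, 0], [96, -64]]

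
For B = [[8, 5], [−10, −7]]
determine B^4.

[[146, 65], [−130, −49]]

tr B = 1 and det B = −6, so the characteristic polynomial is λ² − (1)λ + (−6) with roots −2 and 3.
Eigenvectors give P = [[1, 1], [−2, −1]] with P⁻¹ = [[−1, −1], [2, 1]], and B = P·diag(−2, 3)·P⁻¹.
Then B^4 = P·diag(16, 81)·P⁻¹ = [[16, 81], [−32, −81]] · [[−1, −1], [2, 1]] = [[146, 65], [−130, −49]].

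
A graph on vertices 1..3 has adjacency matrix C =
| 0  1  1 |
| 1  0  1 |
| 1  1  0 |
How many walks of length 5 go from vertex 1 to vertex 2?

The number of length-5 walks from vertex 1 to vertex 2 is entry (1,2) of C⁵, where C is the adjacency matrix.
C² = [[2, 1, 1], [1, 2, 1], [1, 1, 2]]
C³ = [[2, 3, 3], [3, 2, 3], [3, 3, 2]]
C⁴ = [[6, 5, 5], [5, 6, 5], [5, 5, 6]]
C⁵ = [[10, 11, 11], [11, 10, 11], [11, 11, 10]]

11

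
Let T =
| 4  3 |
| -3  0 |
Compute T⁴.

[[-95, -24], [24, -63]]

T² = [[7, 12], [-12, -9]]
T³ = [[-8, 21], [-21, -36]]
T⁴ = [[-95, -24], [24, -63]]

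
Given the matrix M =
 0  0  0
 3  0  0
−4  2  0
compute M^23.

[[0, 0, 0], [0, 0, 0], [0, 0, 0]]

M is strictly triangular, hence nilpotent: M^3 = 0, so M^23 = 0.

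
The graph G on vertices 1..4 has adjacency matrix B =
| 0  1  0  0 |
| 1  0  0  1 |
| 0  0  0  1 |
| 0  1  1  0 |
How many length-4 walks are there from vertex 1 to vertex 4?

The number of length-4 walks from vertex 1 to vertex 4 is entry (1,4) of B⁴, where B is the adjacency matrix.
B² = [[1, 0, 0, 1], [0, 2, 1, 0], [0, 1, 1, 0], [1, 0, 0, 2]]
B³ = [[0, 2, 1, 0], [2, 0, 0, 3], [1, 0, 0, 2], [0, 3, 2, 0]]
B⁴ = [[2, 0, 0, 3], [0, 5, 3, 0], [0, 3, 2, 0], [3, 0, 0, 5]]

3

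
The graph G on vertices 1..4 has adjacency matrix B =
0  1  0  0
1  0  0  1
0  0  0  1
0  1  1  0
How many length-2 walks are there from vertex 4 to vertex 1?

The number of length-2 walks from vertex 4 to vertex 1 is entry (4,1) of B², where B is the adjacency matrix.
B² = [[1, 0, 0, 1], [0, 2, 1, 0], [0, 1, 1, 0], [1, 0, 0, 2]]

1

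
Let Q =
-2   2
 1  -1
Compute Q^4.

[[54, -54], [-27, 27]]

Q^2 = [[6, -6], [-3, 3]]
Q^3 = [[-18, 18], [9, -9]]
Q^4 = [[54, -54], [-27, 27]]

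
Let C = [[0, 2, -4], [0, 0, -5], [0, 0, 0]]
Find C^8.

C is strictly triangular, hence nilpotent: C^3 = 0, so C^8 = 0.

[[0, 0, 0], [0, 0, 0], [0, 0, 0]]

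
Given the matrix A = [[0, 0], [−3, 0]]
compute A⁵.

A is strictly triangular, hence nilpotent: A² = 0, so A⁵ = 0.

[[0, 0], [0, 0]]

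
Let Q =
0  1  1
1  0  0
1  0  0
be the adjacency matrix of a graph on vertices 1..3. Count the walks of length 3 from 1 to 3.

2

The number of length-3 walks from vertex 1 to vertex 3 is entry (1,3) of Q^3, where Q is the adjacency matrix.
Q^2 = [[2, 0, 0], [0, 1, 1], [0, 1, 1]]
Q^3 = [[0, 2, 2], [2, 0, 0], [2, 0, 0]]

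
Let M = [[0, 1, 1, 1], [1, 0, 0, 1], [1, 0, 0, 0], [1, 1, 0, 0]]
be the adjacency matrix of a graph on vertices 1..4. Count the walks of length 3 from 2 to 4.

The number of length-3 walks from vertex 2 to vertex 4 is entry (2,4) of M³, where M is the adjacency matrix.
M² = [[3, 1, 0, 1], [1, 2, 1, 1], [0, 1, 1, 1], [1, 1, 1, 2]]
M³ = [[2, 4, 3, 4], [4, 2, 1, 3], [3, 1, 0, 1], [4, 3, 1, 2]]

3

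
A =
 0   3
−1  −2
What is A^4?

A^2 = [[−3, −6], [2, 1]]
A^3 = [[6, 3], [−1, 4]]
A^4 = [[−3, 12], [−4, −11]]

[[−3, 12], [−4, −11]]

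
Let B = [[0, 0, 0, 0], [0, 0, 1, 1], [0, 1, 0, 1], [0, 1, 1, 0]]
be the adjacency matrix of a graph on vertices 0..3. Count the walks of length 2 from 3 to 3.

2

The number of length-2 walks from vertex 3 to vertex 3 is entry (3,3) of B², where B is the adjacency matrix.
B² = [[0, 0, 0, 0], [0, 2, 1, 1], [0, 1, 2, 1], [0, 1, 1, 2]]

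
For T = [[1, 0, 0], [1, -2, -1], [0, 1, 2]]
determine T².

[[1, 0, 0], [-1, 3, 0], [1, 0, 3]]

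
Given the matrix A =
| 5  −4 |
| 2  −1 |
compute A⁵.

[[485, −484], [242, −241]]

tr A = 4 and det A = 3, so the characteristic polynomial is λ² − (4)λ + (3) with roots 3 and 1.
Eigenvectors give P = [[2, 1], [1, 1]] with P⁻¹ = [[1, −1], [−1, 2]], and A = P·diag(3, 1)·P⁻¹.
Then A⁵ = P·diag(243, 1)·P⁻¹ = [[486, 1], [243, 1]] · [[1, −1], [−1, 2]] = [[485, −484], [242, −241]].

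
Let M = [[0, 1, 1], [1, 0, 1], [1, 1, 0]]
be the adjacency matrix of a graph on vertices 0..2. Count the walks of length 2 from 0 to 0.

2

The number of length-2 walks from vertex 0 to vertex 0 is entry (0,0) of M², where M is the adjacency matrix.
M² = [[2, 1, 1], [1, 2, 1], [1, 1, 2]]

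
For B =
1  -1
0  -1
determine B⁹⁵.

B² = I (check: tr B = 0 and det B = -1), so B⁹⁵ = B since 95 is odd.

[[1, -1], [0, -1]]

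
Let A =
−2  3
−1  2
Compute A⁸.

[[1, 0], [0, 1]]

A² = I (check: tr A = 0 and det A = −1), so A⁸ = I since 8 is even.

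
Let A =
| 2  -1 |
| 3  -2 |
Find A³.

[[2, -1], [3, -2]]

A² = I (check: tr A = 0 and det A = -1), so A³ = A since 3 is odd.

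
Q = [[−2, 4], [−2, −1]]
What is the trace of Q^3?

Q^2 = [[−4, −12], [6, −7]]
Q^3 = [[32, −4], [2, 31]]

63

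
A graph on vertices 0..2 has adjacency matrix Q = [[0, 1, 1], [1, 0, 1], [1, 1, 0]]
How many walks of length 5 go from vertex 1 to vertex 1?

10

The number of length-5 walks from vertex 1 to vertex 1 is entry (1,1) of Q⁵, where Q is the adjacency matrix.
Q² = [[2, 1, 1], [1, 2, 1], [1, 1, 2]]
Q³ = [[2, 3, 3], [3, 2, 3], [3, 3, 2]]
Q⁴ = [[6, 5, 5], [5, 6, 5], [5, 5, 6]]
Q⁵ = [[10, 11, 11], [11, 10, 11], [11, 11, 10]]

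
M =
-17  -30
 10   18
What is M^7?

tr M = 1 and det M = -6, so the characteristic polynomial is λ² − (1)λ + (-6) with roots -2 and 3.
Eigenvectors give P = [[-2, -3], [1, 2]] with P⁻¹ = [[-2, -3], [1, 2]], and M = P·diag(-2, 3)·P⁻¹.
Then M^7 = P·diag(-128, 2187)·P⁻¹ = [[256, -6561], [-128, 4374]] · [[-2, -3], [1, 2]] = [[-7073, -13890], [4630, 9132]].

[[-7073, -13890], [4630, 9132]]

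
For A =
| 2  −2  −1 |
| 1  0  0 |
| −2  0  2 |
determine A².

[[4, −4, −4], [2, −2, −1], [−8, 4, 6]]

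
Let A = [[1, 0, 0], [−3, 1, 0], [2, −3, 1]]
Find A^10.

A = I + N where N = [[0, 0, 0], [−3, 0, 0], [2, −3, 0]] is strictly lower-triangular, so N^3 = 0.
(I + N)^10 = I + 10·N + 45·N^2 = [[1, 0, 0], [−30, 1, 0], [425, −30, 1]].

[[1, 0, 0], [−30, 1, 0], [425, −30, 1]]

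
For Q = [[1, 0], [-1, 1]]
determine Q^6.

Q = I + N where N = [[0, 0], [-1, 0]] is strictly lower-triangular, so N^2 = 0.
(I + N)^6 = I + 6·N = [[1, 0], [-6, 1]].

[[1, 0], [-6, 1]]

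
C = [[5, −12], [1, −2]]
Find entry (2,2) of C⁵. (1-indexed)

tr C = 3 and det C = 2, so the characteristic polynomial is λ² − (3)λ + (2) with roots 2 and 1.
Eigenvectors give P = [[4, 3], [1, 1]] with P⁻¹ = [[1, −3], [−1, 4]], and C = P·diag(2, 1)·P⁻¹.
Then C⁵ = P·diag(32, 1)·P⁻¹ = [[128, 3], [32, 1]] · [[1, −3], [−1, 4]] = [[125, −372], [31, −92]].

−92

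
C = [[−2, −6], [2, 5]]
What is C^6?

tr C = 3 and det C = 2, so the characteristic polynomial is λ² − (3)λ + (2) with roots 1 and 2.
Eigenvectors give P = [[2, 3], [−1, −2]] with P⁻¹ = [[2, 3], [−1, −2]], and C = P·diag(1, 2)·P⁻¹.
Then C^6 = P·diag(1, 64)·P⁻¹ = [[2, 192], [−1, −128]] · [[2, 3], [−1, −2]] = [[−188, −378], [126, 253]].

[[−188, −378], [126, 253]]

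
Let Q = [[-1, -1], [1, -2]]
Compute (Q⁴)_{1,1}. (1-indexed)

-9

Q² = [[0, 3], [-3, 3]]
Q³ = [[3, -6], [6, -3]]
Q⁴ = [[-9, 9], [-9, 0]]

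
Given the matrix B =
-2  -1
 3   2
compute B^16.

B² = I (check: tr B = 0 and det B = -1), so B^16 = I since 16 is even.

[[1, 0], [0, 1]]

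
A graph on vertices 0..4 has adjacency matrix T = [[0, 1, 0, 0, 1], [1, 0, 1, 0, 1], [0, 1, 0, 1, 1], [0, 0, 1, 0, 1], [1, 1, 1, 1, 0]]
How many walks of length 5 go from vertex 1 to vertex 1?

44

The number of length-5 walks from vertex 1 to vertex 1 is entry (1,1) of T⁵, where T is the adjacency matrix.
T² = [[2, 1, 2, 1, 1], [1, 3, 1, 2, 2], [2, 1, 3, 1, 2], [1, 2, 1, 2, 1], [1, 2, 2, 1, 4]]
T³ = [[2, 5, 3, 3, 6], [5, 4, 7, 3, 7], [3, 7, 4, 5, 7], [3, 3, 5, 2, 6], [6, 7, 7, 6, 6]]
T⁴ = [[11, 11, 14, 9, 13], [11, 19, 14, 14, 19], [14, 14, 19, 11, 19], [9, 14, 11, 11, 13], [13, 19, 19, 13, 26]]
T⁵ = [[24, 38, 33, 27, 45], [38, 44, 52, 33, 58], [33, 52, 44, 38, 58], [27, 33, 38, 24, 45], [45, 58, 58, 45, 64]]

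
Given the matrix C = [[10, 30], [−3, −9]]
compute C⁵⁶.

C² = C (a projection; rank 1, trace 1), so C⁵⁶ = C.

[[10, 30], [−3, −9]]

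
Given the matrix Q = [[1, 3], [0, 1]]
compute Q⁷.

Q = I + N where N = [[0, 3], [0, 0]] is strictly upper-triangular, so N² = 0.
(I + N)⁷ = I + 7·N = [[1, 21], [0, 1]].

[[1, 21], [0, 1]]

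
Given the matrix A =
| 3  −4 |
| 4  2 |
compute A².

[[−7, −20], [20, −12]]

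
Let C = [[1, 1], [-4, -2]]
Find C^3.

C^2 = [[-3, -1], [4, 0]]
C^3 = [[1, -1], [4, 4]]

[[1, -1], [4, 4]]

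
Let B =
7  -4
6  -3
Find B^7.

tr B = 4 and det B = 3, so the characteristic polynomial is λ² − (4)λ + (3) with roots 1 and 3.
Eigenvectors give P = [[-2, 1], [-3, 1]] with P⁻¹ = [[1, -1], [3, -2]], and B = P·diag(1, 3)·P⁻¹.
Then B^7 = P·diag(1, 2187)·P⁻¹ = [[-2, 2187], [-3, 2187]] · [[1, -1], [3, -2]] = [[6559, -4372], [6558, -4371]].

[[6559, -4372], [6558, -4371]]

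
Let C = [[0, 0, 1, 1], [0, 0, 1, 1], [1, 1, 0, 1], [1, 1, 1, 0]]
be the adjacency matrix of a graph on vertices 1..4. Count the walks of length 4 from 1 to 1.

The number of length-4 walks from vertex 1 to vertex 1 is entry (1,1) of C^4, where C is the adjacency matrix.
C^2 = [[2, 2, 1, 1], [2, 2, 1, 1], [1, 1, 3, 2], [1, 1, 2, 3]]
C^3 = [[2, 2, 5, 5], [2, 2, 5, 5], [5, 5, 4, 5], [5, 5, 5, 4]]
C^4 = [[10, 10, 9, 9], [10, 10, 9, 9], [9, 9, 15, 14], [9, 9, 14, 15]]

10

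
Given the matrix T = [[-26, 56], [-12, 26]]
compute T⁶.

tr T = 0 and det T = -4, so the characteristic polynomial is λ² − (0)λ + (-4) with roots -2 and 2.
Eigenvectors give P = [[-7, -2], [-3, -1]] with P⁻¹ = [[-1, 2], [3, -7]], and T = P·diag(-2, 2)·P⁻¹.
Then T⁶ = P·diag(64, 64)·P⁻¹ = [[-448, -128], [-192, -64]] · [[-1, 2], [3, -7]] = [[64, 0], [0, 64]].

[[64, 0], [0, 64]]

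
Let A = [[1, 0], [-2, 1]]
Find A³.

A = I + N where N = [[0, 0], [-2, 0]] is strictly lower-triangular, so N² = 0.
(I + N)³ = I + 3·N = [[1, 0], [-6, 1]].

[[1, 0], [-6, 1]]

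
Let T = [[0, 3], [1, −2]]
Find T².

[[3, −6], [−2, 7]]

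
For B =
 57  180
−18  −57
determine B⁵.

tr B = 0 and det B = −9, so the characteristic polynomial is λ² − (0)λ + (−9) with roots −3 and 3.
Eigenvectors give P = [[−3, 10], [1, −3]] with P⁻¹ = [[3, 10], [1, 3]], and B = P·diag(−3, 3)·P⁻¹.
Then B⁵ = P·diag(−243, 243)·P⁻¹ = [[729, 2430], [−243, −729]] · [[3, 10], [1, 3]] = [[4617, 14580], [−1458, −4617]].

[[4617, 14580], [−1458, −4617]]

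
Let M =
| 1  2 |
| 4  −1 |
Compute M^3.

M^2 = [[9, 0], [0, 9]]
M^3 = [[9, 18], [36, −9]]

[[9, 18], [36, −9]]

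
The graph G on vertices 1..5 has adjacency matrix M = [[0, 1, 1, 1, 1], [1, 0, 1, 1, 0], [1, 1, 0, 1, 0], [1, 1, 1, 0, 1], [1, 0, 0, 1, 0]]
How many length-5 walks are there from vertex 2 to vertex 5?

52

The number of length-5 walks from vertex 2 to vertex 5 is entry (2,5) of M⁵, where M is the adjacency matrix.
M² = [[4, 2, 2, 3, 1], [2, 3, 2, 2, 2], [2, 2, 3, 2, 2], [3, 2, 2, 4, 1], [1, 2, 2, 1, 2]]
M³ = [[8, 9, 9, 9, 7], [9, 6, 7, 9, 4], [9, 7, 6, 9, 4], [9, 9, 9, 8, 7], [7, 4, 4, 7, 2]]
M⁴ = [[34, 26, 26, 33, 17], [26, 25, 24, 26, 18], [26, 24, 25, 26, 18], [33, 26, 26, 34, 17], [17, 18, 18, 17, 14]]
M⁵ = [[102, 93, 93, 103, 67], [93, 76, 77, 93, 52], [93, 77, 76, 93, 52], [103, 93, 93, 102, 67], [67, 52, 52, 67, 34]]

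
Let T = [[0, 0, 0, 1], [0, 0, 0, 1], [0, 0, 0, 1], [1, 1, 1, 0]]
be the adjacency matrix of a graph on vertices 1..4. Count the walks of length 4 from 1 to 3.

The number of length-4 walks from vertex 1 to vertex 3 is entry (1,3) of T^4, where T is the adjacency matrix.
T^2 = [[1, 1, 1, 0], [1, 1, 1, 0], [1, 1, 1, 0], [0, 0, 0, 3]]
T^3 = [[0, 0, 0, 3], [0, 0, 0, 3], [0, 0, 0, 3], [3, 3, 3, 0]]
T^4 = [[3, 3, 3, 0], [3, 3, 3, 0], [3, 3, 3, 0], [0, 0, 0, 9]]

3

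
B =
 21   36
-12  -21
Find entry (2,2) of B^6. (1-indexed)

729

tr B = 0 and det B = -9, so the characteristic polynomial is λ² − (0)λ + (-9) with roots 3 and -3.
Eigenvectors give P = [[-2, -3], [1, 2]] with P⁻¹ = [[-2, -3], [1, 2]], and B = P·diag(3, -3)·P⁻¹.
Then B^6 = P·diag(729, 729)·P⁻¹ = [[-1458, -2187], [729, 1458]] · [[-2, -3], [1, 2]] = [[729, 0], [0, 729]].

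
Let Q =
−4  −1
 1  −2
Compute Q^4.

Q^2 = [[15, 6], [−6, 3]]
Q^3 = [[−54, −27], [27, 0]]
Q^4 = [[189, 108], [−108, −27]]

[[189, 108], [−108, −27]]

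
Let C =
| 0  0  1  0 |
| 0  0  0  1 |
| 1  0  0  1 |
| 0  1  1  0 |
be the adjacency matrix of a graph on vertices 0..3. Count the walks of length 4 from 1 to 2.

3

The number of length-4 walks from vertex 1 to vertex 2 is entry (1,2) of C⁴, where C is the adjacency matrix.
C² = [[1, 0, 0, 1], [0, 1, 1, 0], [0, 1, 2, 0], [1, 0, 0, 2]]
C³ = [[0, 1, 2, 0], [1, 0, 0, 2], [2, 0, 0, 3], [0, 2, 3, 0]]
C⁴ = [[2, 0, 0, 3], [0, 2, 3, 0], [0, 3, 5, 0], [3, 0, 0, 5]]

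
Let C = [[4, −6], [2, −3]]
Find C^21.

[[4, −6], [2, −3]]

C² = C (a projection; rank 1, trace 1), so C^21 = C.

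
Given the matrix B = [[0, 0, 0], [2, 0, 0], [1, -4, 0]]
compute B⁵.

[[0, 0, 0], [0, 0, 0], [0, 0, 0]]

B is strictly triangular, hence nilpotent: B³ = 0, so B⁵ = 0.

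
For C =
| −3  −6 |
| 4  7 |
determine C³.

tr C = 4 and det C = 3, so the characteristic polynomial is λ² − (4)λ + (3) with roots 1 and 3.
Eigenvectors give P = [[−3, −1], [2, 1]] with P⁻¹ = [[−1, −1], [2, 3]], and C = P·diag(1, 3)·P⁻¹.
Then C³ = P·diag(1, 27)·P⁻¹ = [[−3, −27], [2, 27]] · [[−1, −1], [2, 3]] = [[−51, −78], [52, 79]].

[[−51, −78], [52, 79]]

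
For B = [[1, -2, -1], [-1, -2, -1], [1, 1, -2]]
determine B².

[[2, 1, 3], [0, 5, 5], [-2, -6, 2]]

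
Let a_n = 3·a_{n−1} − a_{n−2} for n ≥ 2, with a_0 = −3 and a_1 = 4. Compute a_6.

741

With companion matrix Q = [[3, −1], [1, 0]], [a_n, a_{n−1}]ᵀ = Q·[a_{n−1}, a_{n−2}]ᵀ, so [a_6, a_5]ᵀ = Q^5·[a_1, a_0]ᵀ.
Q^5 = [[144, −55], [55, −21]], giving [a_6, a_5]ᵀ = [[741], [283]].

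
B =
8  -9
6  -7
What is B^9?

tr B = 1 and det B = -2, so the characteristic polynomial is λ² − (1)λ + (-2) with roots -1 and 2.
Eigenvectors give P = [[-1, -3], [-1, -2]] with P⁻¹ = [[2, -3], [-1, 1]], and B = P·diag(-1, 2)·P⁻¹.
Then B^9 = P·diag(-1, 512)·P⁻¹ = [[1, -1536], [1, -1024]] · [[2, -3], [-1, 1]] = [[1538, -1539], [1026, -1027]].

[[1538, -1539], [1026, -1027]]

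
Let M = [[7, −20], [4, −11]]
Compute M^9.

tr M = −4 and det M = 3, so the characteristic polynomial is λ² − (−4)λ + (3) with roots −1 and −3.
Eigenvectors give P = [[5, −2], [2, −1]] with P⁻¹ = [[1, −2], [2, −5]], and M = P·diag(−1, −3)·P⁻¹.
Then M^9 = P·diag(−1, −19683)·P⁻¹ = [[−5, 39366], [−2, 19683]] · [[1, −2], [2, −5]] = [[78727, −196820], [39364, −98411]].

[[78727, −196820], [39364, −98411]]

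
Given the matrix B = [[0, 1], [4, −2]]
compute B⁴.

[[32, −24], [−96, 80]]

B² = [[4, −2], [−8, 8]]
B³ = [[−8, 8], [32, −24]]
B⁴ = [[32, −24], [−96, 80]]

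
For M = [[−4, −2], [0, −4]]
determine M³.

M² = [[16, 16], [0, 16]]
M³ = [[−64, −96], [0, −64]]

[[−64, −96], [0, −64]]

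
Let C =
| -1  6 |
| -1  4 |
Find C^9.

[[-1021, 3066], [-511, 1534]]

tr C = 3 and det C = 2, so the characteristic polynomial is λ² − (3)λ + (2) with roots 1 and 2.
Eigenvectors give P = [[3, -2], [1, -1]] with P⁻¹ = [[1, -2], [1, -3]], and C = P·diag(1, 2)·P⁻¹.
Then C^9 = P·diag(1, 512)·P⁻¹ = [[3, -1024], [1, -512]] · [[1, -2], [1, -3]] = [[-1021, 3066], [-511, 1534]].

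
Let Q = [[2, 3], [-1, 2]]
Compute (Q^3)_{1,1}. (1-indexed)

-10

Q^2 = [[1, 12], [-4, 1]]
Q^3 = [[-10, 27], [-9, -10]]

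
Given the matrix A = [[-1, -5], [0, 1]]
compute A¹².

A² = I (check: tr A = 0 and det A = -1), so A¹² = I since 12 is even.

[[1, 0], [0, 1]]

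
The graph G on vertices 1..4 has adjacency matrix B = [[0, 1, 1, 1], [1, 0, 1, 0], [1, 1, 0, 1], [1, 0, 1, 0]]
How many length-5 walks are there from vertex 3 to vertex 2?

29

The number of length-5 walks from vertex 3 to vertex 2 is entry (3,2) of B^5, where B is the adjacency matrix.
B^2 = [[3, 1, 2, 1], [1, 2, 1, 2], [2, 1, 3, 1], [1, 2, 1, 2]]
B^3 = [[4, 5, 5, 5], [5, 2, 5, 2], [5, 5, 4, 5], [5, 2, 5, 2]]
B^4 = [[15, 9, 14, 9], [9, 10, 9, 10], [14, 9, 15, 9], [9, 10, 9, 10]]
B^5 = [[32, 29, 33, 29], [29, 18, 29, 18], [33, 29, 32, 29], [29, 18, 29, 18]]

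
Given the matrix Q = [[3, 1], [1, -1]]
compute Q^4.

[[104, 24], [24, 8]]

Q^2 = [[10, 2], [2, 2]]
Q^3 = [[32, 8], [8, 0]]
Q^4 = [[104, 24], [24, 8]]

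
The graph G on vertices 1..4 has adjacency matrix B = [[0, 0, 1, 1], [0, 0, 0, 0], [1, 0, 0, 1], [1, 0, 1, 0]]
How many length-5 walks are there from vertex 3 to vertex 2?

0

The number of length-5 walks from vertex 3 to vertex 2 is entry (3,2) of B⁵, where B is the adjacency matrix.
B² = [[2, 0, 1, 1], [0, 0, 0, 0], [1, 0, 2, 1], [1, 0, 1, 2]]
B³ = [[2, 0, 3, 3], [0, 0, 0, 0], [3, 0, 2, 3], [3, 0, 3, 2]]
B⁴ = [[6, 0, 5, 5], [0, 0, 0, 0], [5, 0, 6, 5], [5, 0, 5, 6]]
B⁵ = [[10, 0, 11, 11], [0, 0, 0, 0], [11, 0, 10, 11], [11, 0, 11, 10]]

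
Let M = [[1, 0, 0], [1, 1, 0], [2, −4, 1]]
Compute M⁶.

[[1, 0, 0], [6, 1, 0], [−48, −24, 1]]

M = I + N where N = [[0, 0, 0], [1, 0, 0], [2, −4, 0]] is strictly lower-triangular, so N³ = 0.
(I + N)⁶ = I + 6·N + 15·N² = [[1, 0, 0], [6, 1, 0], [−48, −24, 1]].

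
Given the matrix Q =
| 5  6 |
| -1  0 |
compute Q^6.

[[2059, 3990], [-665, -1266]]

tr Q = 5 and det Q = 6, so the characteristic polynomial is λ² − (5)λ + (6) with roots 3 and 2.
Eigenvectors give P = [[3, -2], [-1, 1]] with P⁻¹ = [[1, 2], [1, 3]], and Q = P·diag(3, 2)·P⁻¹.
Then Q^6 = P·diag(729, 64)·P⁻¹ = [[2187, -128], [-729, 64]] · [[1, 2], [1, 3]] = [[2059, 3990], [-665, -1266]].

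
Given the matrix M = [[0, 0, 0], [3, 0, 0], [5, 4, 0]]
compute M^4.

[[0, 0, 0], [0, 0, 0], [0, 0, 0]]

M is strictly triangular, hence nilpotent: M^3 = 0, so M^4 = 0.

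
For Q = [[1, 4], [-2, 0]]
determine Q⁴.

[[41, -60], [30, 56]]

Q² = [[-7, 4], [-2, -8]]
Q³ = [[-15, -28], [14, -8]]
Q⁴ = [[41, -60], [30, 56]]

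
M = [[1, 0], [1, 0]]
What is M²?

[[1, 0], [1, 0]]

M² = M (a projection; rank 1, trace 1), so M² = M.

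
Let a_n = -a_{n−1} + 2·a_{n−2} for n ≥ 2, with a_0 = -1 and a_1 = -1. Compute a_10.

-1

With companion matrix M = [[-1, 2], [1, 0]], [a_n, a_{n−1}]ᵀ = M·[a_{n−1}, a_{n−2}]ᵀ, so [a_10, a_9]ᵀ = M⁹·[a_1, a_0]ᵀ.
M⁹ = [[-341, 342], [171, -170]], giving [a_10, a_9]ᵀ = [[-1], [-1]].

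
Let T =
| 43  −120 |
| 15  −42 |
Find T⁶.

tr T = 1 and det T = −6, so the characteristic polynomial is λ² − (1)λ + (−6) with roots 3 and −2.
Eigenvectors give P = [[3, −8], [1, −3]] with P⁻¹ = [[3, −8], [1, −3]], and T = P·diag(3, −2)·P⁻¹.
Then T⁶ = P·diag(729, 64)·P⁻¹ = [[2187, −512], [729, −192]] · [[3, −8], [1, −3]] = [[6049, −15960], [1995, −5256]].

[[6049, −15960], [1995, −5256]]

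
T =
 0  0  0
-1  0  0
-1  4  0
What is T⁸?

[[0, 0, 0], [0, 0, 0], [0, 0, 0]]

T is strictly triangular, hence nilpotent: T³ = 0, so T⁸ = 0.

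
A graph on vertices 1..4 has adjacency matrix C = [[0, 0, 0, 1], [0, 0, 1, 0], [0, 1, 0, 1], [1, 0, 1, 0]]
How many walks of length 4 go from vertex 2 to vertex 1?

The number of length-4 walks from vertex 2 to vertex 1 is entry (2,1) of C⁴, where C is the adjacency matrix.
C² = [[1, 0, 1, 0], [0, 1, 0, 1], [1, 0, 2, 0], [0, 1, 0, 2]]
C³ = [[0, 1, 0, 2], [1, 0, 2, 0], [0, 2, 0, 3], [2, 0, 3, 0]]
C⁴ = [[2, 0, 3, 0], [0, 2, 0, 3], [3, 0, 5, 0], [0, 3, 0, 5]]

0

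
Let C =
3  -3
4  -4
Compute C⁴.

[[-3, 3], [-4, 4]]

C² = [[-3, 3], [-4, 4]]
C³ = [[3, -3], [4, -4]]
C⁴ = [[-3, 3], [-4, 4]]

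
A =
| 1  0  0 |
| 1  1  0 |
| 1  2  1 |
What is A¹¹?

A = I + N where N = [[0, 0, 0], [1, 0, 0], [1, 2, 0]] is strictly lower-triangular, so N³ = 0.
(I + N)¹¹ = I + 11·N + 55·N² = [[1, 0, 0], [11, 1, 0], [121, 22, 1]].

[[1, 0, 0], [11, 1, 0], [121, 22, 1]]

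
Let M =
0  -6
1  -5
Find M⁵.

[[390, -1266], [211, -665]]

tr M = -5 and det M = 6, so the characteristic polynomial is λ² − (-5)λ + (6) with roots -2 and -3.
Eigenvectors give P = [[3, -2], [1, -1]] with P⁻¹ = [[1, -2], [1, -3]], and M = P·diag(-2, -3)·P⁻¹.
Then M⁵ = P·diag(-32, -243)·P⁻¹ = [[-96, 486], [-32, 243]] · [[1, -2], [1, -3]] = [[390, -1266], [211, -665]].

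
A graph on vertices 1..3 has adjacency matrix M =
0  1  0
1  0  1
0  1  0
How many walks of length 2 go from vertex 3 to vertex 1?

The number of length-2 walks from vertex 3 to vertex 1 is entry (3,1) of M^2, where M is the adjacency matrix.
M^2 = [[1, 0, 1], [0, 2, 0], [1, 0, 1]]

1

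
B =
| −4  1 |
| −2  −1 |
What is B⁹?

tr B = −5 and det B = 6, so the characteristic polynomial is λ² − (−5)λ + (6) with roots −2 and −3.
Eigenvectors give P = [[−1, 1], [−2, 1]] with P⁻¹ = [[1, −1], [2, −1]], and B = P·diag(−2, −3)·P⁻¹.
Then B⁹ = P·diag(−512, −19683)·P⁻¹ = [[512, −19683], [1024, −19683]] · [[1, −1], [2, −1]] = [[−38854, 19171], [−38342, 18659]].

[[−38854, 19171], [−38342, 18659]]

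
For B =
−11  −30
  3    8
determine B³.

[[−71, −210], [21, 62]]

tr B = −3 and det B = 2, so the characteristic polynomial is λ² − (−3)λ + (2) with roots −1 and −2.
Eigenvectors give P = [[−3, −10], [1, 3]] with P⁻¹ = [[3, 10], [−1, −3]], and B = P·diag(−1, −2)·P⁻¹.
Then B³ = P·diag(−1, −8)·P⁻¹ = [[3, 80], [−1, −24]] · [[3, 10], [−1, −3]] = [[−71, −210], [21, 62]].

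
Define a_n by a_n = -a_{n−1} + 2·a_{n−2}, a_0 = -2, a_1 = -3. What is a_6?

With companion matrix A = [[-1, 2], [1, 0]], [a_n, a_{n−1}]ᵀ = A·[a_{n−1}, a_{n−2}]ᵀ, so [a_6, a_5]ᵀ = A⁵·[a_1, a_0]ᵀ.
A⁵ = [[-21, 22], [11, -10]], giving [a_6, a_5]ᵀ = [[19], [-13]].

19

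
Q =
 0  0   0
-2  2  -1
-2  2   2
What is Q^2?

[[0, 0, 0], [-2, 2, -4], [-8, 8, 2]]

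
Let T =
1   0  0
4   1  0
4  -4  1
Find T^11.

[[1, 0, 0], [44, 1, 0], [-836, -44, 1]]

T = I + N where N = [[0, 0, 0], [4, 0, 0], [4, -4, 0]] is strictly lower-triangular, so N^3 = 0.
(I + N)^11 = I + 11·N + 55·N^2 = [[1, 0, 0], [44, 1, 0], [-836, -44, 1]].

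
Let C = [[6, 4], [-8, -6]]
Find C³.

[[24, 16], [-32, -24]]

tr C = 0 and det C = -4, so the characteristic polynomial is λ² − (0)λ + (-4) with roots -2 and 2.
Eigenvectors give P = [[-1, -1], [2, 1]] with P⁻¹ = [[1, 1], [-2, -1]], and C = P·diag(-2, 2)·P⁻¹.
Then C³ = P·diag(-8, 8)·P⁻¹ = [[8, -8], [-16, 8]] · [[1, 1], [-2, -1]] = [[24, 16], [-32, -24]].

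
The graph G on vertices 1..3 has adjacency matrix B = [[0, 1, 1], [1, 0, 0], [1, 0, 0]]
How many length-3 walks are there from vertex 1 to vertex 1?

The number of length-3 walks from vertex 1 to vertex 1 is entry (1,1) of B^3, where B is the adjacency matrix.
B^2 = [[2, 0, 0], [0, 1, 1], [0, 1, 1]]
B^3 = [[0, 2, 2], [2, 0, 0], [2, 0, 0]]

0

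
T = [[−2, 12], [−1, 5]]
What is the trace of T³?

tr T = 3 and det T = 2, so the characteristic polynomial is λ² − (3)λ + (2) with roots 1 and 2.
Eigenvectors give P = [[4, 3], [1, 1]] with P⁻¹ = [[1, −3], [−1, 4]], and T = P·diag(1, 2)·P⁻¹.
Then T³ = P·diag(1, 8)·P⁻¹ = [[4, 24], [1, 8]] · [[1, −3], [−1, 4]] = [[−20, 84], [−7, 29]].

9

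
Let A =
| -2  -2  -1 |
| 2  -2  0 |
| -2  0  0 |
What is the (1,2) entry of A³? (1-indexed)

A² = [[2, 8, 2], [-8, 0, -2], [4, 4, 2]]
A³ = [[8, -20, -2], [20, 16, 8], [-4, -16, -4]]

-20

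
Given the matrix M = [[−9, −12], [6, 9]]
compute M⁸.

[[6561, 0], [0, 6561]]

tr M = 0 and det M = −9, so the characteristic polynomial is λ² − (0)λ + (−9) with roots 3 and −3.
Eigenvectors give P = [[−1, 2], [1, −1]] with P⁻¹ = [[1, 2], [1, 1]], and M = P·diag(3, −3)·P⁻¹.
Then M⁸ = P·diag(6561, 6561)·P⁻¹ = [[−6561, 13122], [6561, −6561]] · [[1, 2], [1, 1]] = [[6561, 0], [0, 6561]].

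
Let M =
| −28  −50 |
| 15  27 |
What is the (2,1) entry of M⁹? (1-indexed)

tr M = −1 and det M = −6, so the characteristic polynomial is λ² − (−1)λ + (−6) with roots −3 and 2.
Eigenvectors give P = [[−2, −5], [1, 3]] with P⁻¹ = [[−3, −5], [1, 2]], and M = P·diag(−3, 2)·P⁻¹.
Then M⁹ = P·diag(−19683, 512)·P⁻¹ = [[39366, −2560], [−19683, 1536]] · [[−3, −5], [1, 2]] = [[−120658, −201950], [60585, 101487]].

60585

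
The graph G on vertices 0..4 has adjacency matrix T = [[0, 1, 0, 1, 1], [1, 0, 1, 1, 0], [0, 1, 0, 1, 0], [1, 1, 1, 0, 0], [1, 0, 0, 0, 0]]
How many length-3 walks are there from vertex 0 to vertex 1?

The number of length-3 walks from vertex 0 to vertex 1 is entry (0,1) of T³, where T is the adjacency matrix.
T² = [[3, 1, 2, 1, 0], [1, 3, 1, 2, 1], [2, 1, 2, 1, 0], [1, 2, 1, 3, 1], [0, 1, 0, 1, 1]]
T³ = [[2, 6, 2, 6, 3], [6, 4, 5, 5, 1], [2, 5, 2, 5, 2], [6, 5, 5, 4, 1], [3, 1, 2, 1, 0]]

6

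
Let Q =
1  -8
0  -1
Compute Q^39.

[[1, -8], [0, -1]]

Q² = I (check: tr Q = 0 and det Q = -1), so Q^39 = Q since 39 is odd.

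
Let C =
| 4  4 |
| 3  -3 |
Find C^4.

C^2 = [[28, 4], [3, 21]]
C^3 = [[124, 100], [75, -51]]
C^4 = [[796, 196], [147, 453]]

[[796, 196], [147, 453]]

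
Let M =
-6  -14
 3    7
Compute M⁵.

[[-6, -14], [3, 7]]

M² = M (a projection; rank 1, trace 1), so M⁵ = M.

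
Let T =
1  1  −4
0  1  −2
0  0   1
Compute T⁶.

T = I + N where N = [[0, 1, −4], [0, 0, −2], [0, 0, 0]] is strictly upper-triangular, so N³ = 0.
(I + N)⁶ = I + 6·N + 15·N² = [[1, 6, −54], [0, 1, −12], [0, 0, 1]].

[[1, 6, −54], [0, 1, −12], [0, 0, 1]]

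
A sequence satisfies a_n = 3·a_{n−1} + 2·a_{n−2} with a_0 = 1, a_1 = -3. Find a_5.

-339

With companion matrix Q = [[3, 2], [1, 0]], [a_n, a_{n−1}]ᵀ = Q·[a_{n−1}, a_{n−2}]ᵀ, so [a_5, a_4]ᵀ = Q⁴·[a_1, a_0]ᵀ.
Q⁴ = [[139, 78], [39, 22]], giving [a_5, a_4]ᵀ = [[-339], [-95]].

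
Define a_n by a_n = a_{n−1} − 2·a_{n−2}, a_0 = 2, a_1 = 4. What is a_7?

8

With companion matrix C = [[1, −2], [1, 0]], [a_n, a_{n−1}]ᵀ = C·[a_{n−1}, a_{n−2}]ᵀ, so [a_7, a_6]ᵀ = C⁶·[a_1, a_0]ᵀ.
C⁶ = [[7, −10], [5, 2]], giving [a_7, a_6]ᵀ = [[8], [24]].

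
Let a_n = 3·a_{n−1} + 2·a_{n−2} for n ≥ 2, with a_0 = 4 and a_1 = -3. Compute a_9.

With companion matrix A = [[3, 2], [1, 0]], [a_n, a_{n−1}]ᵀ = A·[a_{n−1}, a_{n−2}]ᵀ, so [a_9, a_8]ᵀ = A^8·[a_1, a_0]ᵀ.
A^8 = [[22363, 12558], [6279, 3526]], giving [a_9, a_8]ᵀ = [[-16857], [-4733]].

-16857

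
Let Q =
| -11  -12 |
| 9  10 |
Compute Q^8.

tr Q = -1 and det Q = -2, so the characteristic polynomial is λ² − (-1)λ + (-2) with roots -2 and 1.
Eigenvectors give P = [[4, -1], [-3, 1]] with P⁻¹ = [[1, 1], [3, 4]], and Q = P·diag(-2, 1)·P⁻¹.
Then Q^8 = P·diag(256, 1)·P⁻¹ = [[1024, -1], [-768, 1]] · [[1, 1], [3, 4]] = [[1021, 1020], [-765, -764]].

[[1021, 1020], [-765, -764]]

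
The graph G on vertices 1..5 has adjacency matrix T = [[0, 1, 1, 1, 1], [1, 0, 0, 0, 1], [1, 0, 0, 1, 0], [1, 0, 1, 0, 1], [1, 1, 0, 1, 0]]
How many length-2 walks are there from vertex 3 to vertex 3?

2

The number of length-2 walks from vertex 3 to vertex 3 is entry (3,3) of T^2, where T is the adjacency matrix.
T^2 = [[4, 1, 1, 2, 2], [1, 2, 1, 2, 1], [1, 1, 2, 1, 2], [2, 2, 1, 3, 1], [2, 1, 2, 1, 3]]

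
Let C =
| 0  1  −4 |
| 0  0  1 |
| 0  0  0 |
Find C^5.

[[0, 0, 0], [0, 0, 0], [0, 0, 0]]

C is strictly triangular, hence nilpotent: C^3 = 0, so C^5 = 0.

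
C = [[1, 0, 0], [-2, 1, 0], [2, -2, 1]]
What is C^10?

[[1, 0, 0], [-20, 1, 0], [200, -20, 1]]

C = I + N where N = [[0, 0, 0], [-2, 0, 0], [2, -2, 0]] is strictly lower-triangular, so N^3 = 0.
(I + N)^10 = I + 10·N + 45·N^2 = [[1, 0, 0], [-20, 1, 0], [200, -20, 1]].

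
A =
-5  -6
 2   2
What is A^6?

[[253, 378], [-126, -188]]

tr A = -3 and det A = 2, so the characteristic polynomial is λ² − (-3)λ + (2) with roots -1 and -2.
Eigenvectors give P = [[-3, -2], [2, 1]] with P⁻¹ = [[1, 2], [-2, -3]], and A = P·diag(-1, -2)·P⁻¹.
Then A^6 = P·diag(1, 64)·P⁻¹ = [[-3, -128], [2, 64]] · [[1, 2], [-2, -3]] = [[253, 378], [-126, -188]].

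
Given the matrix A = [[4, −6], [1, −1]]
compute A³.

tr A = 3 and det A = 2, so the characteristic polynomial is λ² − (3)λ + (2) with roots 1 and 2.
Eigenvectors give P = [[−2, 3], [−1, 1]] with P⁻¹ = [[1, −3], [1, −2]], and A = P·diag(1, 2)·P⁻¹.
Then A³ = P·diag(1, 8)·P⁻¹ = [[−2, 24], [−1, 8]] · [[1, −3], [1, −2]] = [[22, −42], [7, −13]].

[[22, −42], [7, −13]]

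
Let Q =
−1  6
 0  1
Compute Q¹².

[[1, 0], [0, 1]]

Q² = I (check: tr Q = 0 and det Q = −1), so Q¹² = I since 12 is even.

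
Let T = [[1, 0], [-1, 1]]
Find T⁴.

[[1, 0], [-4, 1]]

T = I + N where N = [[0, 0], [-1, 0]] is strictly lower-triangular, so N² = 0.
(I + N)⁴ = I + 4·N = [[1, 0], [-4, 1]].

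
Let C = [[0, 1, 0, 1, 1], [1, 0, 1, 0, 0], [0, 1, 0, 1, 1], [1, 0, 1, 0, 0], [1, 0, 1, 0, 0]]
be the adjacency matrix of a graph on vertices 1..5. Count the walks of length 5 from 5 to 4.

The number of length-5 walks from vertex 5 to vertex 4 is entry (5,4) of C⁵, where C is the adjacency matrix.
C² = [[3, 0, 3, 0, 0], [0, 2, 0, 2, 2], [3, 0, 3, 0, 0], [0, 2, 0, 2, 2], [0, 2, 0, 2, 2]]
C³ = [[0, 6, 0, 6, 6], [6, 0, 6, 0, 0], [0, 6, 0, 6, 6], [6, 0, 6, 0, 0], [6, 0, 6, 0, 0]]
C⁴ = [[18, 0, 18, 0, 0], [0, 12, 0, 12, 12], [18, 0, 18, 0, 0], [0, 12, 0, 12, 12], [0, 12, 0, 12, 12]]
C⁵ = [[0, 36, 0, 36, 36], [36, 0, 36, 0, 0], [0, 36, 0, 36, 36], [36, 0, 36, 0, 0], [36, 0, 36, 0, 0]]

0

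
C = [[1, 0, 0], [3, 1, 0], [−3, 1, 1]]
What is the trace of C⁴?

C = I + N where N = [[0, 0, 0], [3, 0, 0], [−3, 1, 0]] is strictly lower-triangular, so N³ = 0.
(I + N)⁴ = I + 4·N + 6·N² = [[1, 0, 0], [12, 1, 0], [6, 4, 1]].

3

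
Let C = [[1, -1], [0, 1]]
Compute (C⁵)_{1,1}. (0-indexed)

1

C = I + N where N = [[0, -1], [0, 0]] is strictly upper-triangular, so N² = 0.
(I + N)⁵ = I + 5·N = [[1, -5], [0, 1]].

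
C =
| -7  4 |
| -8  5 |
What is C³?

tr C = -2 and det C = -3, so the characteristic polynomial is λ² − (-2)λ + (-3) with roots 1 and -3.
Eigenvectors give P = [[-1, -1], [-2, -1]] with P⁻¹ = [[1, -1], [-2, 1]], and C = P·diag(1, -3)·P⁻¹.
Then C³ = P·diag(1, -27)·P⁻¹ = [[-1, 27], [-2, 27]] · [[1, -1], [-2, 1]] = [[-55, 28], [-56, 29]].

[[-55, 28], [-56, 29]]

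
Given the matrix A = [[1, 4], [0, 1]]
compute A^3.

[[1, 12], [0, 1]]

A^2 = [[1, 8], [0, 1]]
A^3 = [[1, 12], [0, 1]]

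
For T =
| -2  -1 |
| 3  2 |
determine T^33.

[[-2, -1], [3, 2]]

T² = I (check: tr T = 0 and det T = -1), so T^33 = T since 33 is odd.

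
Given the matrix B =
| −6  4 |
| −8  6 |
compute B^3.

tr B = 0 and det B = −4, so the characteristic polynomial is λ² − (0)λ + (−4) with roots −2 and 2.
Eigenvectors give P = [[1, −1], [1, −2]] with P⁻¹ = [[2, −1], [1, −1]], and B = P·diag(−2, 2)·P⁻¹.
Then B^3 = P·diag(−8, 8)·P⁻¹ = [[−8, −8], [−8, −16]] · [[2, −1], [1, −1]] = [[−24, 16], [−32, 24]].

[[−24, 16], [−32, 24]]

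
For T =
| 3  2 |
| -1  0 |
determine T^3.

tr T = 3 and det T = 2, so the characteristic polynomial is λ² − (3)λ + (2) with roots 1 and 2.
Eigenvectors give P = [[-1, -2], [1, 1]] with P⁻¹ = [[1, 2], [-1, -1]], and T = P·diag(1, 2)·P⁻¹.
Then T^3 = P·diag(1, 8)·P⁻¹ = [[-1, -16], [1, 8]] · [[1, 2], [-1, -1]] = [[15, 14], [-7, -6]].

[[15, 14], [-7, -6]]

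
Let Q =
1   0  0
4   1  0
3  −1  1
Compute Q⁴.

[[1, 0, 0], [16, 1, 0], [−12, −4, 1]]

Q = I + N where N = [[0, 0, 0], [4, 0, 0], [3, −1, 0]] is strictly lower-triangular, so N³ = 0.
(I + N)⁴ = I + 4·N + 6·N² = [[1, 0, 0], [16, 1, 0], [−12, −4, 1]].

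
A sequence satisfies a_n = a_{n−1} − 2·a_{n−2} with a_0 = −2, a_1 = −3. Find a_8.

With companion matrix Q = [[1, −2], [1, 0]], [a_n, a_{n−1}]ᵀ = Q·[a_{n−1}, a_{n−2}]ᵀ, so [a_8, a_7]ᵀ = Q^7·[a_1, a_0]ᵀ.
Q^7 = [[−3, −14], [7, −10]], giving [a_8, a_7]ᵀ = [[37], [−1]].

37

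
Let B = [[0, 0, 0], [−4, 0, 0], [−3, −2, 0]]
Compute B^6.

B is strictly triangular, hence nilpotent: B^3 = 0, so B^6 = 0.

[[0, 0, 0], [0, 0, 0], [0, 0, 0]]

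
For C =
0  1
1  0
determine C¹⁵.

C² = I (check: tr C = 0 and det C = -1), so C¹⁵ = C since 15 is odd.

[[0, 1], [1, 0]]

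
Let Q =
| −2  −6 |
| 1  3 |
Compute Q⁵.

[[−2, −6], [1, 3]]

Q² = Q (a projection; rank 1, trace 1), so Q⁵ = Q.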